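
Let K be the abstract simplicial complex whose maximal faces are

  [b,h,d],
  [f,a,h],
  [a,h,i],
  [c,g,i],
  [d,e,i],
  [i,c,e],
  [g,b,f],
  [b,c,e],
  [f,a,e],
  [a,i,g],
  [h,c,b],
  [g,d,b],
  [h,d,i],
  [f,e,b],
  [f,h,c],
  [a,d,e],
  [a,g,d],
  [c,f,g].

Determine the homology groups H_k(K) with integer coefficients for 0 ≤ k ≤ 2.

Fix the vertex order a < b < c < d < e < f < g < h < i and write every simplex with vertices in increasing order. Then dim K = 2 and the simplices of K are:

  0-simplices (9): a, b, c, d, e, f, g, h, i
  1-simplices (27): ad, ae, af, ag, ah, ai, bc, bd, be, bf, bg, bh, ce, cf, cg, ch, ci, de, dg, dh, di, ef, ei, fg, fh, gi, hi
  2-simplices (18): ade, adg, aef, afh, agi, ahi, bce, bch, bdg, bdh, bef, bfg, cei, cfg, cfh, cgi, dei, dhi

Hence C_0 ≅ Z^9, C_1 ≅ Z^27, C_2 ≅ Z^18.

The boundary map ∂_1: C_1 → C_0 maps an edge to its endpoints' difference, ∂[p,q] = q − p. For instance
  ∂ef = f − e.
The 9×27 boundary matrix has rank 8 and Smith normal form diag(1,1,1,1,1,1,1,1).

The boundary map ∂_2: C_2 → C_1 sends each 2-simplex [p,q,r] to [q,r] − [p,r] + [p,q]. For instance
  ∂bfg = fg − bg + bf,
  ∂bdh = dh − bh + bd.
The 27×18 boundary matrix has rank 18 and Smith normal form diag(1,1,1,1,1,1,1,1,1,1,1,1,1,1,1,1,1,2).

Now H_k = ker ∂_k / im ∂_{k+1}, so:

  H_0: rank C_0 − rank ∂_1 = 9 − 8 = 1, and the invariant factors of ∂_1 are all 1, so H_0 = Z.
  H_1: rank ker ∂_1 − rank ∂_2 = (27 − 8) − 18 = 1, and ∂_2 has invariant factor 2 > 1, so H_1 = Z ⊕ Z/2Z.
  H_2: rank ker ∂_2 − rank ∂_3 = (18 − 18) − 0 = 0, and there is no ∂_3, so H_2 = 0.

As a check, the Euler characteristic is 9 − 27 + 18 = 0, which agrees with 1 − 1 + 0 = 0.

H_0 ≅ Z,  H_1 ≅ Z ⊕ Z/2Z,  H_2 = 0.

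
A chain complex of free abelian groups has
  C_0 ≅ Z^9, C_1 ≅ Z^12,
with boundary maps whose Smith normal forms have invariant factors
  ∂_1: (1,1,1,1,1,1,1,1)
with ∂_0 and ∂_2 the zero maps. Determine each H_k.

H_0 = Z,  H_1 = Z^4.

H_0: b_0 = 9 − 0 − 8 = 1; torsion from ∂_1 factors > 1: none. So H_0 = Z.
H_1: b_1 = 12 − 8 − 0 = 4; torsion from ∂_2 factors > 1: none. So H_1 = Z^4.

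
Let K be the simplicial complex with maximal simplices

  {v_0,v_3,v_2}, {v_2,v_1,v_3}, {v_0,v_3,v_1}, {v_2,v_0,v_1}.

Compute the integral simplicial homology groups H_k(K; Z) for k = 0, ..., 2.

H_0 ≅ Z,  H_1 = 0,  H_2 ≅ Z.

Fix the vertex order v_0 < v_1 < v_2 < v_3 and write every simplex with vertices in increasing order. Then dim K = 2 and the simplices of K are:

  0-simplices (4): [v_0], [v_1], [v_2], [v_3]
  1-simplices (6): [v_0,v_1], [v_0,v_2], [v_0,v_3], [v_1,v_2], [v_1,v_3], [v_2,v_3]
  2-simplices (4): [v_0,v_1,v_2], [v_0,v_1,v_3], [v_0,v_2,v_3], [v_1,v_2,v_3]

so the chain groups are C_0 ≅ Z^4, C_1 ≅ Z^6, C_2 ≅ Z^4.

The boundary map ∂_1: C_1 → C_0 maps an edge to its endpoints' difference, ∂[p,q] = q − p. For instance
  ∂[v_0,v_3] = [v_3] − [v_0].
The 4×6 boundary matrix has rank 3 and Smith normal form diag(1,1,1).

Boundary ∂_2: C_2 → C_1 acts by ∂[p,q,r] = [q,r] − [p,r] + [p,q]. For instance
  ∂[v_0,v_1,v_3] = [v_1,v_3] − [v_0,v_3] + [v_0,v_1],
  ∂[v_0,v_1,v_2] = [v_1,v_2] − [v_0,v_2] + [v_0,v_1].
This gives a 6×4 integer matrix of rank 3; reducing to Smith normal form yields diagonal entries (1,1,1).

Now H_k = ker ∂_k / im ∂_{k+1}, so:

  H_0: rank C_0 − rank ∂_1 = 4 − 3 = 1, and the invariant factors of ∂_1 are all 1, so H_0 = Z.
  H_1: rank ker ∂_1 − rank ∂_2 = (6 − 3) − 3 = 0, and the invariant factors of ∂_2 are all 1, so H_1 = 0.
  H_2: rank ker ∂_2 − rank ∂_3 = (4 − 3) − 0 = 1, and there is no ∂_3, so H_2 = Z.

(K is a triangulation of the 2-sphere S^2.)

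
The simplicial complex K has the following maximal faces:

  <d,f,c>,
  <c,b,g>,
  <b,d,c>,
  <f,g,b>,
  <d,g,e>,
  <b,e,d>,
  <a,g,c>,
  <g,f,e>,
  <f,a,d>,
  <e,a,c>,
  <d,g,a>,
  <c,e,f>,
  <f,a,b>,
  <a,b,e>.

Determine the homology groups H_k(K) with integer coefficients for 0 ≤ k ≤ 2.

H_0 = Z,  H_1 = Z^2,  H_2 = Z.

Take the total order a < b < c < d < e < f < g on the vertex set. Then K (dimension 2) consists of the simplices:

  0-simplices (7): a, b, c, d, e, f, g
  1-simplices (21): ab, ac, ad, ae, af, ag, bc, bd, be, bf, bg, cd, ce, cf, cg, de, df, dg, ef, eg, fg
  2-simplices (14): abe, abf, ace, acg, adf, adg, bcd, bcg, bde, bfg, cdf, cef, deg, efg

giving chain groups C_0 ≅ Z^7, C_1 ≅ Z^21, C_2 ≅ Z^14.

Boundary ∂_1: C_1 → C_0 sends each edge [p,q] (with p < q) to q − p. For instance
  ∂bd = d − b.
The 7×21 boundary matrix has rank 6 and Smith normal form diag(1,1,1,1,1,1).

Boundary ∂_2: C_2 → C_1 acts by ∂[p,q,r] = [q,r] − [p,r] + [p,q]. For instance
  ∂cef = ef − cf + ce,
  ∂ace = ce − ae + ac.
As a 21×14 matrix over Z this has rank 13, with invariant factors (1,1,1,1,1,1,1,1,1,1,1,1,1).

Now H_k = ker ∂_k / im ∂_{k+1}, so:

  H_0: rank C_0 − rank ∂_1 = 7 − 6 = 1, and the invariant factors of ∂_1 are all 1, so H_0 ≅ Z.
  H_1: rank ker ∂_1 − rank ∂_2 = (21 − 6) − 13 = 2, and the invariant factors of ∂_2 are all 1, so H_1 ≅ Z^2.
  H_2: rank ker ∂_2 − rank ∂_3 = (14 − 13) − 0 = 1, and there is no ∂_3, so H_2 ≅ Z.

As a check, the Euler characteristic is 7 − 21 + 14 = 0, which agrees with 1 − 2 + 1 = 0.
(K is a triangulation of the torus T^2.)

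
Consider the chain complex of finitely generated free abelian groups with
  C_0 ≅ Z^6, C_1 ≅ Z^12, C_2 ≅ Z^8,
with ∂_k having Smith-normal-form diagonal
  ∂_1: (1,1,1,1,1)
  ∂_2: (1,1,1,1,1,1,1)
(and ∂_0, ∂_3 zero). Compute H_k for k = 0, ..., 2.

H_0: b_0 = 6 − 0 − 5 = 1; torsion from ∂_1 factors > 1: none. So H_0 ≅ Z.
H_1: b_1 = 12 − 5 − 7 = 0; torsion from ∂_2 factors > 1: none. So H_1 ≅ 0.
H_2: b_2 = 8 − 7 − 0 = 1; torsion from ∂_3 factors > 1: none. So H_2 ≅ Z.

H_0 ≅ Z,  H_1 = 0,  H_2 ≅ Z.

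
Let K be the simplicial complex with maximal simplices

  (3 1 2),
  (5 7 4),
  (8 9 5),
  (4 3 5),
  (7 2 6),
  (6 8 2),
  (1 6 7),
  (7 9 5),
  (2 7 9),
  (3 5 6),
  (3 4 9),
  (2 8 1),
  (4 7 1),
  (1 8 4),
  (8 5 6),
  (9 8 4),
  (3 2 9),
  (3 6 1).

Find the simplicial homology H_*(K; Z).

H_0 = Z,  H_1 = Z ⊕ Z/2Z,  H_2 = 0.

K has 9 vertices, 27 edges, 18 triangles.
rank ∂_0 = 0, rank ∂_1 = 8 ⇒ b_0 = 9 − 0 − 8 = 1; all invariant factors of ∂_1 are 1 so no torsion. So H_0 ≅ Z.
rank ∂_1 = 8, rank ∂_2 = 18 ⇒ b_1 = 27 − 8 − 18 = 1; ∂_2 has invariant factor(s) [2] giving torsion. So H_1 ≅ Z ⊕ Z/2Z.
rank ∂_2 = 18, rank ∂_3 = 0 ⇒ b_2 = 18 − 18 − 0 = 0. So H_2 ≅ 0.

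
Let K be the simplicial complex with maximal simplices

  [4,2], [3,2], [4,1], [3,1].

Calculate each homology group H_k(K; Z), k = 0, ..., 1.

H_0 = Z,  H_1 = Z.

K has 4 vertices, 4 edges.
rank ∂_0 = 0, rank ∂_1 = 3 ⇒ b_0 = 4 − 0 − 3 = 1; all invariant factors of ∂_1 are 1 so no torsion. So H_0 = Z.
rank ∂_1 = 3, rank ∂_2 = 0 ⇒ b_1 = 4 − 3 − 0 = 1. So H_1 = Z.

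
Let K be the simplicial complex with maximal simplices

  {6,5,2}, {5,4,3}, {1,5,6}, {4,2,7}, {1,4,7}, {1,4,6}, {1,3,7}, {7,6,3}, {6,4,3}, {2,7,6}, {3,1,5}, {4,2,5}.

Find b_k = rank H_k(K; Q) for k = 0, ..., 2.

b_0 = 1, b_1 = 0, b_2 = 0.

Order the vertices as 1 < 2 < 3 < 4 < 5 < 6 < 7. Listing each simplex with vertices in this order, K has dimension 2 with simplices:

  0-simplices (7): [1], [2], [3], [4], [5], [6], [7]
  1-simplices (18): [1,3], [1,4], [1,5], [1,6], [1,7], [2,4], [2,5], [2,6], [2,7], [3,4], [3,5], [3,6], [3,7], [4,5], [4,6], [4,7], [5,6], [6,7]
  2-simplices (12): [1,3,5], [1,3,7], [1,4,6], [1,4,7], [1,5,6], [2,4,5], [2,4,7], [2,5,6], [2,6,7], [3,4,5], [3,4,6], [3,6,7]

Hence C_0 ≅ Z^7, C_1 ≅ Z^18, C_2 ≅ Z^12.

∂_1: C_1 → C_0 sends each edge [p,q] (with p < q) to q − p.
As a 7×18 matrix over Z this has rank 6, with invariant factors (1,1,1,1,1,1).

The boundary map ∂_2: C_2 → C_1 maps a triangle to the signed sum of its edges. For instance
  ∂[1,3,5] = [3,5] − [1,5] + [1,3],
  ∂[1,4,6] = [4,6] − [1,6] + [1,4].
The resulting 18×12 matrix has rank 12, and its Smith normal form has invariant factors (1,1,1,1,1,1,1,1,1,1,1,2).

Reading off H_k = ker ∂_k / im ∂_{k+1}:

  H_0: rank C_0 − rank ∂_1 = 7 − 6 = 1, and the invariant factors of ∂_1 are all 1, so H_0 = Z.
  H_1: rank ker ∂_1 − rank ∂_2 = (18 − 6) − 12 = 0, and ∂_2 has invariant factor 2 > 1, so H_1 = Z/2.
  H_2: rank ker ∂_2 − rank ∂_3 = (12 − 12) − 0 = 0, and there is no ∂_3, so H_2 = 0.

(K is a triangulation of the real projective plane RP^2.)

Hence the Betti numbers are b_0 = 1, b_1 = 0, b_2 = 0.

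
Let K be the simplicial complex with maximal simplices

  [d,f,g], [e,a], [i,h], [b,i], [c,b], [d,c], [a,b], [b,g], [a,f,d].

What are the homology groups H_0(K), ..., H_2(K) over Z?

H_0 ≅ Z,  H_1 ≅ Z^2,  H_2 = 0.

We work with the vertex ordering a < b < c < d < e < f < g < h < i. The simplices of K, each written with vertices in increasing order, are:

  0-simplices (9): a, b, c, d, e, f, g, h, i
  1-simplices (12): ab, ad, ae, af, bc, bg, bi, cd, df, dg, fg, hi
  2-simplices (2): adf, dfg

Hence C_0 ≅ Z^9, C_1 ≅ Z^12, C_2 ≅ Z^2.

∂_1: C_1 → C_0 is given by ∂[p,q] = [q] − [p].
The resulting 9×12 matrix has rank 8, and its Smith normal form has invariant factors (1,1,1,1,1,1,1,1).

The boundary map ∂_2: C_2 → C_1 acts by ∂[p,q,r] = [q,r] − [p,r] + [p,q]. For instance
  ∂dfg = fg − dg + df,
  ∂adf = df − af + ad.
The 12×2 boundary matrix has rank 2 and Smith normal form diag(1,1).

Now H_k = ker ∂_k / im ∂_{k+1}, so:

  H_0: rank C_0 − rank ∂_1 = 9 − 8 = 1, and the invariant factors of ∂_1 are all 1, so H_0 ≅ Z.
  H_1: rank ker ∂_1 − rank ∂_2 = (12 − 8) − 2 = 2, and the invariant factors of ∂_2 are all 1, so H_1 ≅ Z^2.
  H_2: rank ker ∂_2 − rank ∂_3 = (2 − 2) − 0 = 0, and there is no ∂_3, so H_2 ≅ 0.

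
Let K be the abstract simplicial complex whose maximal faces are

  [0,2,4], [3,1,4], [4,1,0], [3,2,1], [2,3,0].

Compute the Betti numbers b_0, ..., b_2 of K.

b_0 = 1, b_1 = 1, b_2 = 0.

We work with the vertex ordering 0 < 1 < 2 < 3 < 4. The simplices of K, each written with vertices in increasing order, are:

  0-simplices (5): [0], [1], [2], [3], [4]
  1-simplices (10): [0,1], [0,2], [0,3], [0,4], [1,2], [1,3], [1,4], [2,3], [2,4], [3,4]
  2-simplices (5): [0,1,4], [0,2,3], [0,2,4], [1,2,3], [1,3,4]

giving chain groups C_0 ≅ Z^5, C_1 ≅ Z^10, C_2 ≅ Z^5.

The boundary map ∂_1: C_1 → C_0 sends each edge [p,q] (with p < q) to q − p.
This gives a 5×10 integer matrix of rank 4; reducing to Smith normal form yields diagonal entries (1,1,1,1).

∂_2: C_2 → C_1 sends each 2-simplex [p,q,r] to [q,r] − [p,r] + [p,q]. For instance
  ∂[0,1,4] = [1,4] − [0,4] + [0,1],
  ∂[0,2,4] = [2,4] − [0,4] + [0,2].
The resulting 10×5 matrix has rank 5, and its Smith normal form has invariant factors (1,1,1,1,1).

Reading off H_k = ker ∂_k / im ∂_{k+1}:

  H_0: rank C_0 − rank ∂_1 = 5 − 4 = 1, and the invariant factors of ∂_1 are all 1, so H_0 ≅ Z.
  H_1: rank ker ∂_1 − rank ∂_2 = (10 − 4) − 5 = 1, and the invariant factors of ∂_2 are all 1, so H_1 ≅ Z.
  H_2: rank ker ∂_2 − rank ∂_3 = (5 − 5) − 0 = 0, and there is no ∂_3, so H_2 ≅ 0.

Hence the Betti numbers are b_0 = 1, b_1 = 1, b_2 = 0.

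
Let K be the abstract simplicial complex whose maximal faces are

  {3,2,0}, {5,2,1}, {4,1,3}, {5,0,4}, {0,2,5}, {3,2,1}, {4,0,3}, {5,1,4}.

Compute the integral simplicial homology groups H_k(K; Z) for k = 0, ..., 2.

Fix the vertex order 0 < 1 < 2 < 3 < 4 < 5 and write every simplex with vertices in increasing order. Then dim K = 2 and the simplices of K are:

  0-simplices (6): [0], [1], [2], [3], [4], [5]
  1-simplices (12): [0,2], [0,3], [0,4], [0,5], [1,2], [1,3], [1,4], [1,5], [2,3], [2,5], [3,4], [4,5]
  2-simplices (8): [0,2,3], [0,2,5], [0,3,4], [0,4,5], [1,2,3], [1,2,5], [1,3,4], [1,4,5]

Hence C_0 ≅ Z^6, C_1 ≅ Z^12, C_2 ≅ Z^8.

∂_1: C_1 → C_0 is given by ∂[p,q] = [q] − [p]. For instance
  ∂[1,4] = [4] − [1].
As a 6×12 matrix over Z this has rank 5, with invariant factors (1,1,1,1,1).

∂_2: C_2 → C_1 sends each 2-simplex [p,q,r] to [q,r] − [p,r] + [p,q]. For instance
  ∂[0,3,4] = [3,4] − [0,4] + [0,3],
  ∂[1,4,5] = [4,5] − [1,5] + [1,4].
As a 12×8 matrix over Z this has rank 7, with invariant factors (1,1,1,1,1,1,1).

Now H_k = ker ∂_k / im ∂_{k+1}, so:

  H_0: rank C_0 − rank ∂_1 = 6 − 5 = 1, and the invariant factors of ∂_1 are all 1, so H_0 ≅ Z.
  H_1: rank ker ∂_1 − rank ∂_2 = (12 − 5) − 7 = 0, and the invariant factors of ∂_2 are all 1, so H_1 ≅ 0.
  H_2: rank ker ∂_2 − rank ∂_3 = (8 − 7) − 0 = 1, and there is no ∂_3, so H_2 ≅ Z.

As a check, the Euler characteristic is 6 − 12 + 8 = 2, which agrees with 1 − 0 + 1 = 2.

H_0 = Z,  H_1 = 0,  H_2 = Z.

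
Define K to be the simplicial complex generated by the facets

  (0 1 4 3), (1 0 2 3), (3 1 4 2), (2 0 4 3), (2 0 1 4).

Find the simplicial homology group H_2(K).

H_2 ≅ 0.

Take the total order 0 < 1 < 2 < 3 < 4 on the vertex set. Then K (dimension 3) consists of the simplices:

  0-simplices (5): [0], [1], [2], [3], [4]
  1-simplices (10): [0,1], [0,2], [0,3], [0,4], [1,2], [1,3], [1,4], [2,3], [2,4], [3,4]
  2-simplices (10): [0,1,2], [0,1,3], [0,1,4], [0,2,3], [0,2,4], [0,3,4], [1,2,3], [1,2,4], [1,3,4], [2,3,4]
  3-simplices (5): [0,1,2,3], [0,1,2,4], [0,1,3,4], [0,2,3,4], [1,2,3,4]

giving chain groups C_0 ≅ Z^5, C_1 ≅ Z^10, C_2 ≅ Z^10, C_3 ≅ Z^5.

∂_1: C_1 → C_0 sends each edge [p,q] (with p < q) to q − p. For instance
  ∂[1,2] = [2] − [1].
The resulting 5×10 matrix has rank 4, and its Smith normal form has invariant factors (1,1,1,1).

∂_2: C_2 → C_1 acts by ∂[p,q,r] = [q,r] − [p,r] + [p,q]. For instance
  ∂[0,2,4] = [2,4] − [0,4] + [0,2],
  ∂[0,1,4] = [1,4] − [0,4] + [0,1].
The resulting 10×10 matrix has rank 6, and its Smith normal form has invariant factors (1,1,1,1,1,1).

Boundary ∂_3: C_3 → C_2 sends each 3-simplex σ to the alternating sum Σ_i (−1)^i (σ with its i-th vertex removed). For instance
  ∂[0,1,2,4] = [1,2,4] − [0,2,4] + [0,1,4] − [0,1,2],
  ∂[0,1,2,3] = [1,2,3] − [0,2,3] + [0,1,3] − [0,1,2].
This gives a 10×5 integer matrix of rank 4; reducing to Smith normal form yields diagonal entries (1,1,1,1).

Reading off H_k = ker ∂_k / im ∂_{k+1}:

  H_2: rank ker ∂_2 − rank ∂_3 = (10 − 6) − 4 = 0, and the invariant factors of ∂_3 are all 1, so H_2 ≅ 0.

(K is a triangulation of the 3-sphere S^3.)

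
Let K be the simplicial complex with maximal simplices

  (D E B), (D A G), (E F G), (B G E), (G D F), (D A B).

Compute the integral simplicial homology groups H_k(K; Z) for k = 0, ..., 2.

Take the total order A < B < D < E < F < G on the vertex set. Then K (dimension 2) consists of the simplices:

  0-simplices (6): A, B, D, E, F, G
  1-simplices (12): AB, AD, AG, BD, BE, BG, DE, DF, DG, EF, EG, FG
  2-simplices (6): ABD, ADG, BDE, BEG, DFG, EFG

giving chain groups C_0 ≅ Z^6, C_1 ≅ Z^12, C_2 ≅ Z^6.

The boundary map ∂_1: C_1 → C_0 is given by ∂[p,q] = [q] − [p]. For instance
  ∂EG = G − E.
The resulting 6×12 matrix has rank 5, and its Smith normal form has invariant factors (1,1,1,1,1).

∂_2: C_2 → C_1 maps a triangle to the signed sum of its edges. For instance
  ∂ADG = DG − AG + AD,
  ∂EFG = FG − EG + EF.
The 12×6 boundary matrix has rank 6 and Smith normal form diag(1,1,1,1,1,1).

Reading off H_k = ker ∂_k / im ∂_{k+1}:

  H_0: rank C_0 − rank ∂_1 = 6 − 5 = 1, and the invariant factors of ∂_1 are all 1, so H_0 = Z.
  H_1: rank ker ∂_1 − rank ∂_2 = (12 − 5) − 6 = 1, and the invariant factors of ∂_2 are all 1, so H_1 = Z.
  H_2: rank ker ∂_2 − rank ∂_3 = (6 − 6) − 0 = 0, and there is no ∂_3, so H_2 = 0.

As a check, the Euler characteristic is 6 − 12 + 6 = 0, which agrees with 1 − 1 + 0 = 0.
(K is a triangulation of the cylinder S^1 x I.)

H_0 ≅ Z,  H_1 ≅ Z,  H_2 = 0.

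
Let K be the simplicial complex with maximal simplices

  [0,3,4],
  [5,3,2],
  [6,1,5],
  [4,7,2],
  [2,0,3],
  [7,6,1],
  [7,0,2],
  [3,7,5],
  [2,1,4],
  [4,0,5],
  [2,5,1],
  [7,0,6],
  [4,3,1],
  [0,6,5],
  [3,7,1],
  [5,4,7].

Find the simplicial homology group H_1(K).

We work with the vertex ordering 0 < 1 < 2 < 3 < 4 < 5 < 6 < 7. The simplices of K, each written with vertices in increasing order, are:

  0-simplices (8): [0], [1], [2], [3], [4], [5], [6], [7]
  1-simplices (24): (24 of them)
  2-simplices (16): [0,2,3], [0,2,7], [0,3,4], [0,4,5], [0,5,6], [0,6,7], [1,2,4], [1,2,5], [1,3,4], [1,3,7], [1,5,6], [1,6,7], [2,3,5], [2,4,7], [3,5,7], [4,5,7]

so the chain groups are C_0 ≅ Z^8, C_1 ≅ Z^24, C_2 ≅ Z^16.

The boundary map ∂_1: C_1 → C_0 sends each edge [p,q] (with p < q) to q − p. For instance
  ∂[0,3] = [3] − [0].
This gives a 8×24 integer matrix of rank 7; reducing to Smith normal form yields diagonal entries (1,1,1,1,1,1,1).

∂_2: C_2 → C_1 acts by ∂[p,q,r] = [q,r] − [p,r] + [p,q]. For instance
  ∂[0,3,4] = [3,4] − [0,4] + [0,3],
  ∂[1,2,5] = [2,5] − [1,5] + [1,2].
The resulting 24×16 matrix has rank 15, and its Smith normal form has invariant factors (1,1,1,1,1,1,1,1,1,1,1,1,1,1,1).

Computing H_k = (kernel of ∂_k) / (image of ∂_{k+1}):

  H_1: rank ker ∂_1 − rank ∂_2 = (24 − 7) − 15 = 2, and the invariant factors of ∂_2 are all 1, so H_1 = Z^2.

H_1 ≅ Z^2.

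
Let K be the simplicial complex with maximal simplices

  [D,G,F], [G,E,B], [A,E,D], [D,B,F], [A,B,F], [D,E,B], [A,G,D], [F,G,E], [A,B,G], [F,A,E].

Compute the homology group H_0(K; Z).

Take the total order A < B < D < E < F < G on the vertex set. Then K (dimension 2) consists of the simplices:

  0-simplices (6): A, B, D, E, F, G
  1-simplices (15): AB, AD, AE, AF, AG, BD, BE, BF, BG, DE, DF, DG, EF, EG, FG
  2-simplices (10): ABF, ABG, ADE, ADG, AEF, BDE, BDF, BEG, DFG, EFG

Hence C_0 ≅ Z^6, C_1 ≅ Z^15, C_2 ≅ Z^10.

∂_1: C_1 → C_0 sends each edge [p,q] (with p < q) to q − p. For instance
  ∂EG = G − E.
The resulting 6×15 matrix has rank 5, and its Smith normal form has invariant factors (1,1,1,1,1).

The boundary map ∂_2: C_2 → C_1 acts by ∂[p,q,r] = [q,r] − [p,r] + [p,q]. For instance
  ∂DFG = FG − DG + DF,
  ∂ABF = BF − AF + AB.
This gives a 15×10 integer matrix of rank 10; reducing to Smith normal form yields diagonal entries (1,1,1,1,1,1,1,1,1,2).

From H_k ≅ ker(∂_k) / im(∂_{k+1}) we obtain:

  H_0: rank C_0 − rank ∂_1 = 6 − 5 = 1, and the invariant factors of ∂_1 are all 1, so H_0 ≅ Z.

(K is a triangulation of the real projective plane RP^2.)

H_0 = Z.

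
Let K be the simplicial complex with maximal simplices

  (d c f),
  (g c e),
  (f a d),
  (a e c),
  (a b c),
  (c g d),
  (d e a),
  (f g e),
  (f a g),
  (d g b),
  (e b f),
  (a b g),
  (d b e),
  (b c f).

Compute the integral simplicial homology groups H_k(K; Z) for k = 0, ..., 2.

H_0 ≅ Z,  H_1 ≅ Z^2,  H_2 ≅ Z.

Order the vertices as a < b < c < d < e < f < g. Listing each simplex with vertices in this order, K has dimension 2 with simplices:

  0-simplices (7): a, b, c, d, e, f, g
  1-simplices (21): ab, ac, ad, ae, af, ag, bc, bd, be, bf, bg, cd, ce, cf, cg, de, df, dg, ef, eg, fg
  2-simplices (14): abc, abg, ace, ade, adf, afg, bcf, bde, bdg, bef, cdf, cdg, ceg, efg

Hence C_0 ≅ Z^7, C_1 ≅ Z^21, C_2 ≅ Z^14.

The boundary map ∂_1: C_1 → C_0 maps an edge to its endpoints' difference, ∂[p,q] = q − p. For instance
  ∂bf = f − b.
The resulting 7×21 matrix has rank 6, and its Smith normal form has invariant factors (1,1,1,1,1,1).

∂_2: C_2 → C_1 acts by ∂[p,q,r] = [q,r] − [p,r] + [p,q]. For instance
  ∂bde = de − be + bd,
  ∂cdg = dg − cg + cd.
The 21×14 boundary matrix has rank 13 and Smith normal form diag(1,1,1,1,1,1,1,1,1,1,1,1,1).

From H_k ≅ ker(∂_k) / im(∂_{k+1}) we obtain:

  H_0: rank C_0 − rank ∂_1 = 7 − 6 = 1, and the invariant factors of ∂_1 are all 1, so H_0 ≅ Z.
  H_1: rank ker ∂_1 − rank ∂_2 = (21 − 6) − 13 = 2, and the invariant factors of ∂_2 are all 1, so H_1 ≅ Z^2.
  H_2: rank ker ∂_2 − rank ∂_3 = (14 − 13) − 0 = 1, and there is no ∂_3, so H_2 ≅ Z.

(K is a triangulation of the torus T^2.)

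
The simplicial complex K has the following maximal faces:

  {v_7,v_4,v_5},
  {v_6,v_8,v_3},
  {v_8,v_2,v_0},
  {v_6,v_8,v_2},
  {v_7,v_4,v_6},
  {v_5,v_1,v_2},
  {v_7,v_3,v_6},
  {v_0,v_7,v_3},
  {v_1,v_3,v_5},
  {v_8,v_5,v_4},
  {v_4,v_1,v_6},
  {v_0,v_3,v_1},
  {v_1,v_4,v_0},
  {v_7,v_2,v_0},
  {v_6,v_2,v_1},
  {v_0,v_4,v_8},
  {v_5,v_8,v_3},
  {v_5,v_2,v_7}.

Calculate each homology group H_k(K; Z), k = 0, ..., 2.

H_0 = Z,  H_1 = Z^2,  H_2 = Z.

Take the total order v_0 < v_1 < v_2 < v_3 < v_4 < v_5 < v_6 < v_7 < v_8 on the vertex set. Then K (dimension 2) consists of the simplices:

  0-simplices (9): [v_0], [v_1], [v_2], [v_3], [v_4], [v_5], [v_6], [v_7], [v_8]
  1-simplices (27): (27 of them)
  2-simplices (18): (18 of them)

so the chain groups are C_0 ≅ Z^9, C_1 ≅ Z^27, C_2 ≅ Z^18.

∂_1: C_1 → C_0 is given by ∂[p,q] = [q] − [p].
The 9×27 boundary matrix has rank 8 and Smith normal form diag(1,1,1,1,1,1,1,1).

Boundary ∂_2: C_2 → C_1 maps a triangle to the signed sum of its edges. For instance
  ∂[v_0,v_3,v_7] = [v_3,v_7] − [v_0,v_7] + [v_0,v_3],
  ∂[v_4,v_5,v_7] = [v_5,v_7] − [v_4,v_7] + [v_4,v_5].
The resulting 27×18 matrix has rank 17, and its Smith normal form has invariant factors (1,1,1,1,1,1,1,1,1,1,1,1,1,1,1,1,1).

Computing H_k = (kernel of ∂_k) / (image of ∂_{k+1}):

  H_0: rank C_0 − rank ∂_1 = 9 − 8 = 1, and the invariant factors of ∂_1 are all 1, so H_0 ≅ Z.
  H_1: rank ker ∂_1 − rank ∂_2 = (27 − 8) − 17 = 2, and the invariant factors of ∂_2 are all 1, so H_1 ≅ Z^2.
  H_2: rank ker ∂_2 − rank ∂_3 = (18 − 17) − 0 = 1, and there is no ∂_3, so H_2 ≅ Z.

As a check, the Euler characteristic is 9 − 27 + 18 = 0, which agrees with 1 − 2 + 1 = 0.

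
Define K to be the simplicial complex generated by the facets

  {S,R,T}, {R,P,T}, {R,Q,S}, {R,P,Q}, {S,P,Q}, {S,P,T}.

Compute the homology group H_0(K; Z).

K has 5 vertices, 9 edges, 6 triangles.
rank ∂_0 = 0, rank ∂_1 = 4 ⇒ b_0 = 5 − 0 − 4 = 1; all invariant factors of ∂_1 are 1 so no torsion. So H_0 = Z.

H_0 = Z.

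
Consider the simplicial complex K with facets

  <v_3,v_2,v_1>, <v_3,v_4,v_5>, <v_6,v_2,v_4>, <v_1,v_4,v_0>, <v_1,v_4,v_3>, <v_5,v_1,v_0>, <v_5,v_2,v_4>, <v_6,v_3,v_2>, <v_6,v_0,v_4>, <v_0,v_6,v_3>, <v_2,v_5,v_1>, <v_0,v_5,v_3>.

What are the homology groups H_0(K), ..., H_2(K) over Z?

Take the total order v_0 < v_1 < v_2 < v_3 < v_4 < v_5 < v_6 on the vertex set. Then K (dimension 2) consists of the simplices:

  0-simplices (7): [v_0], [v_1], [v_2], [v_3], [v_4], [v_5], [v_6]
  1-simplices (18): (18 of them)
  2-simplices (12): (12 of them)

so the chain groups are C_0 ≅ Z^7, C_1 ≅ Z^18, C_2 ≅ Z^12.

∂_1: C_1 → C_0 is given by ∂[p,q] = [q] − [p].
This gives a 7×18 integer matrix of rank 6; reducing to Smith normal form yields diagonal entries (1,1,1,1,1,1).

Boundary ∂_2: C_2 → C_1 sends each 2-simplex [p,q,r] to [q,r] − [p,r] + [p,q]. For instance
  ∂[v_0,v_4,v_6] = [v_4,v_6] − [v_0,v_6] + [v_0,v_4],
  ∂[v_0,v_1,v_5] = [v_1,v_5] − [v_0,v_5] + [v_0,v_1].
This gives a 18×12 integer matrix of rank 12; reducing to Smith normal form yields diagonal entries (1,1,1,1,1,1,1,1,1,1,1,2).

From H_k ≅ ker(∂_k) / im(∂_{k+1}) we obtain:

  H_0: rank C_0 − rank ∂_1 = 7 − 6 = 1, and the invariant factors of ∂_1 are all 1, so H_0 ≅ Z.
  H_1: rank ker ∂_1 − rank ∂_2 = (18 − 6) − 12 = 0, and ∂_2 has invariant factor 2 > 1, so H_1 ≅ Z/2Z.
  H_2: rank ker ∂_2 − rank ∂_3 = (12 − 12) − 0 = 0, and there is no ∂_3, so H_2 ≅ 0.

H_0 ≅ Z,  H_1 ≅ Z/2Z,  H_2 = 0.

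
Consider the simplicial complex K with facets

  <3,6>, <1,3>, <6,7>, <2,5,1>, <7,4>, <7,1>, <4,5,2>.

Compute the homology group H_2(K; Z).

K has 7 vertices, 10 edges, 2 triangles.
rank ∂_2 = 2, rank ∂_3 = 0 ⇒ b_2 = 2 − 2 − 0 = 0. So H_2 ≅ 0.

H_2 = 0.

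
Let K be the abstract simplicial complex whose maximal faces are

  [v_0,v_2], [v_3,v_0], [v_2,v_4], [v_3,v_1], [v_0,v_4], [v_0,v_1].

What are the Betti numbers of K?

K has 5 vertices, 6 edges.
rank ∂_0 = 0, rank ∂_1 = 4 ⇒ b_0 = 5 − 0 − 4 = 1; all invariant factors of ∂_1 are 1 so no torsion. So H_0 = Z.
rank ∂_1 = 4, rank ∂_2 = 0 ⇒ b_1 = 6 − 4 − 0 = 2. So H_1 = Z^2.

b_0 = 1, b_1 = 2.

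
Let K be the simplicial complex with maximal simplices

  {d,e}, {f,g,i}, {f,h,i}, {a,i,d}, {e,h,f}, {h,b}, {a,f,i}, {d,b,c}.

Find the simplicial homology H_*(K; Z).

K has 9 vertices, 16 edges, 6 triangles.
rank ∂_0 = 0, rank ∂_1 = 8 ⇒ b_0 = 9 − 0 − 8 = 1; all invariant factors of ∂_1 are 1 so no torsion. So H_0 = Z.
rank ∂_1 = 8, rank ∂_2 = 6 ⇒ b_1 = 16 − 8 − 6 = 2; all invariant factors of ∂_2 are 1 so no torsion. So H_1 = Z^2.
rank ∂_2 = 6, rank ∂_3 = 0 ⇒ b_2 = 6 − 6 − 0 = 0. So H_2 = 0.

H_0 = Z,  H_1 = Z^2,  H_2 = 0.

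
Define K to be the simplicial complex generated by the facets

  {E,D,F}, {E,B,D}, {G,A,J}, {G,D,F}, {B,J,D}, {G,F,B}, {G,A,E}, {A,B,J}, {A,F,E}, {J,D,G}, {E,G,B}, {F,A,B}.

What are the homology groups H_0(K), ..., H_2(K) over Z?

H_0 = Z,  H_1 = Z/2Z,  H_2 = 0.

We work with the vertex ordering A < B < D < E < F < G < J. The simplices of K, each written with vertices in increasing order, are:

  0-simplices (7): A, B, D, E, F, G, J
  1-simplices (18): AB, AE, AF, AG, AJ, BD, BE, BF, BG, BJ, DE, DF, DG, DJ, EF, EG, FG, GJ
  2-simplices (12): ABF, ABJ, AEF, AEG, AGJ, BDE, BDJ, BEG, BFG, DEF, DFG, DGJ

so the chain groups are C_0 ≅ Z^7, C_1 ≅ Z^18, C_2 ≅ Z^12.

The boundary map ∂_1: C_1 → C_0 sends each edge [p,q] (with p < q) to q − p. For instance
  ∂BF = F − B.
This gives a 7×18 integer matrix of rank 6; reducing to Smith normal form yields diagonal entries (1,1,1,1,1,1).

Boundary ∂_2: C_2 → C_1 acts by ∂[p,q,r] = [q,r] − [p,r] + [p,q]. For instance
  ∂ABJ = BJ − AJ + AB,
  ∂DFG = FG − DG + DF.
This gives a 18×12 integer matrix of rank 12; reducing to Smith normal form yields diagonal entries (1,1,1,1,1,1,1,1,1,1,1,2).

Reading off H_k = ker ∂_k / im ∂_{k+1}:

  H_0: rank C_0 − rank ∂_1 = 7 − 6 = 1, and the invariant factors of ∂_1 are all 1, so H_0 ≅ Z.
  H_1: rank ker ∂_1 − rank ∂_2 = (18 − 6) − 12 = 0, and ∂_2 has invariant factor 2 > 1, so H_1 ≅ Z/2Z.
  H_2: rank ker ∂_2 − rank ∂_3 = (12 − 12) − 0 = 0, and there is no ∂_3, so H_2 ≅ 0.

As a check, the Euler characteristic is 7 − 18 + 12 = 1, which agrees with 1 − 0 + 0 = 1.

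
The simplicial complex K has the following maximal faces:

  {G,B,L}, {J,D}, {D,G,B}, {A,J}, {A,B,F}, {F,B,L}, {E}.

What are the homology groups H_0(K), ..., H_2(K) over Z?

H_0 ≅ Z^2,  H_1 ≅ Z,  H_2 = 0.

Take the total order A < B < D < E < F < G < J < L on the vertex set. Then K (dimension 2) consists of the simplices:

  0-simplices (8): A, B, D, E, F, G, J, L
  1-simplices (11): AB, AF, AJ, BD, BF, BG, BL, DG, DJ, FL, GL
  2-simplices (4): ABF, BDG, BFL, BGL

so the chain groups are C_0 ≅ Z^8, C_1 ≅ Z^11, C_2 ≅ Z^4.

Boundary ∂_1: C_1 → C_0 is given by ∂[p,q] = [q] − [p]. For instance
  ∂BD = D − B.
This gives a 8×11 integer matrix of rank 6; reducing to Smith normal form yields diagonal entries (1,1,1,1,1,1).

The boundary map ∂_2: C_2 → C_1 acts by ∂[p,q,r] = [q,r] − [p,r] + [p,q]. For instance
  ∂BGL = GL − BL + BG,
  ∂BFL = FL − BL + BF.
This gives a 11×4 integer matrix of rank 4; reducing to Smith normal form yields diagonal entries (1,1,1,1).

Computing H_k = (kernel of ∂_k) / (image of ∂_{k+1}):

  H_0: rank C_0 − rank ∂_1 = 8 − 6 = 2, and the invariant factors of ∂_1 are all 1, so H_0 ≅ Z^2.
  H_1: rank ker ∂_1 − rank ∂_2 = (11 − 6) − 4 = 1, and the invariant factors of ∂_2 are all 1, so H_1 ≅ Z.
  H_2: rank ker ∂_2 − rank ∂_3 = (4 − 4) − 0 = 0, and there is no ∂_3, so H_2 ≅ 0.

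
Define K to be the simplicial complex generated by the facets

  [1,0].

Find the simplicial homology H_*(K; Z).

H_0 ≅ Z,  H_1 = 0.

Order the vertices as 0 < 1. Listing each simplex with vertices in this order, K has dimension 1 with simplices:

  0-simplices (2): [0], [1]
  1-simplices (1): [0,1]

Hence C_0 ≅ Z^2, C_1 ≅ Z^1.

Boundary ∂_1: C_1 → C_0 maps an edge to its endpoints' difference, ∂[p,q] = q − p.
The 2×1 boundary matrix has rank 1 and Smith normal form diag(1).

Reading off H_k = ker ∂_k / im ∂_{k+1}:

  H_0: rank C_0 − rank ∂_1 = 2 − 1 = 1, and the invariant factors of ∂_1 are all 1, so H_0 ≅ Z.
  H_1: rank ker ∂_1 − rank ∂_2 = (1 − 1) − 0 = 0, and there is no ∂_2, so H_1 ≅ 0.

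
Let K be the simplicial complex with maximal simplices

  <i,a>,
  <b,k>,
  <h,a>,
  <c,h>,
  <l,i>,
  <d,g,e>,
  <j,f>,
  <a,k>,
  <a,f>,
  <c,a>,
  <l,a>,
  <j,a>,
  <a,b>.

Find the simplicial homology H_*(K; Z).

H_0 = Z^2,  H_1 = Z^4,  H_2 = 0.

K has 12 vertices, 15 edges, 1 triangle.
rank ∂_0 = 0, rank ∂_1 = 10 ⇒ b_0 = 12 − 0 − 10 = 2; all invariant factors of ∂_1 are 1 so no torsion. So H_0 ≅ Z^2.
rank ∂_1 = 10, rank ∂_2 = 1 ⇒ b_1 = 15 − 10 − 1 = 4; all invariant factors of ∂_2 are 1 so no torsion. So H_1 ≅ Z^4.
rank ∂_2 = 1, rank ∂_3 = 0 ⇒ b_2 = 1 − 1 − 0 = 0. So H_2 ≅ 0.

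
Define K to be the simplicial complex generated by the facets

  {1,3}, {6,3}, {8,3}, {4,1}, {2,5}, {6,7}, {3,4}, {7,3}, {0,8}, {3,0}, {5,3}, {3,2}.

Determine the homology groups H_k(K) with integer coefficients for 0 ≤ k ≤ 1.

K has 9 vertices, 12 edges.
rank ∂_0 = 0, rank ∂_1 = 8 ⇒ b_0 = 9 − 0 − 8 = 1; all invariant factors of ∂_1 are 1 so no torsion. So H_0 = Z.
rank ∂_1 = 8, rank ∂_2 = 0 ⇒ b_1 = 12 − 8 − 0 = 4. So H_1 = Z^4.

H_0 ≅ Z,  H_1 ≅ Z^4.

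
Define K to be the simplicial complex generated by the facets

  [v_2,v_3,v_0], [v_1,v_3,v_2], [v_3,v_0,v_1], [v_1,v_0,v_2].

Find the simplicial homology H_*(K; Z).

H_0 = Z,  H_1 = 0,  H_2 = Z.

Take the total order v_0 < v_1 < v_2 < v_3 on the vertex set. Then K (dimension 2) consists of the simplices:

  0-simplices (4): [v_0], [v_1], [v_2], [v_3]
  1-simplices (6): [v_0,v_1], [v_0,v_2], [v_0,v_3], [v_1,v_2], [v_1,v_3], [v_2,v_3]
  2-simplices (4): [v_0,v_1,v_2], [v_0,v_1,v_3], [v_0,v_2,v_3], [v_1,v_2,v_3]

Hence C_0 ≅ Z^4, C_1 ≅ Z^6, C_2 ≅ Z^4.

Boundary ∂_1: C_1 → C_0 maps an edge to its endpoints' difference, ∂[p,q] = q − p.
The 4×6 boundary matrix has rank 3 and Smith normal form diag(1,1,1).

∂_2: C_2 → C_1 maps a triangle to the signed sum of its edges. For instance
  ∂[v_0,v_2,v_3] = [v_2,v_3] − [v_0,v_3] + [v_0,v_2],
  ∂[v_1,v_2,v_3] = [v_2,v_3] − [v_1,v_3] + [v_1,v_2].
The 6×4 boundary matrix has rank 3 and Smith normal form diag(1,1,1).

Now H_k = ker ∂_k / im ∂_{k+1}, so:

  H_0: rank C_0 − rank ∂_1 = 4 − 3 = 1, and the invariant factors of ∂_1 are all 1, so H_0 = Z.
  H_1: rank ker ∂_1 − rank ∂_2 = (6 − 3) − 3 = 0, and the invariant factors of ∂_2 are all 1, so H_1 = 0.
  H_2: rank ker ∂_2 − rank ∂_3 = (4 − 3) − 0 = 1, and there is no ∂_3, so H_2 = Z.

(K is a triangulation of the 2-sphere S^2.)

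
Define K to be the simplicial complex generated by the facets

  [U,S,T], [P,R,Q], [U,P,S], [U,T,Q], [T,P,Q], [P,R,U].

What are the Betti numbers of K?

K has 6 vertices, 12 edges, 6 triangles.
rank ∂_0 = 0, rank ∂_1 = 5 ⇒ b_0 = 6 − 0 − 5 = 1; all invariant factors of ∂_1 are 1 so no torsion. So H_0 = Z.
rank ∂_1 = 5, rank ∂_2 = 6 ⇒ b_1 = 12 − 5 − 6 = 1; all invariant factors of ∂_2 are 1 so no torsion. So H_1 = Z.
rank ∂_2 = 6, rank ∂_3 = 0 ⇒ b_2 = 6 − 6 − 0 = 0. So H_2 = 0.

b_0 = 1, b_1 = 1, b_2 = 0.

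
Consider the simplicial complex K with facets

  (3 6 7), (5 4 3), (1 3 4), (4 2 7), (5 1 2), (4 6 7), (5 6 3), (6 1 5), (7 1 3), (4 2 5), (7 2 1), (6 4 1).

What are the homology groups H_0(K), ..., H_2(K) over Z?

H_0 ≅ Z,  H_1 ≅ Z/2,  H_2 = 0.

Take the total order 1 < 2 < 3 < 4 < 5 < 6 < 7 on the vertex set. Then K (dimension 2) consists of the simplices:

  0-simplices (7): [1], [2], [3], [4], [5], [6], [7]
  1-simplices (18): [1,2], [1,3], [1,4], [1,5], [1,6], [1,7], [2,4], [2,5], [2,7], [3,4], [3,5], [3,6], [3,7], [4,5], [4,6], [4,7], [5,6], [6,7]
  2-simplices (12): [1,2,5], [1,2,7], [1,3,4], [1,3,7], [1,4,6], [1,5,6], [2,4,5], [2,4,7], [3,4,5], [3,5,6], [3,6,7], [4,6,7]

Hence C_0 ≅ Z^7, C_1 ≅ Z^18, C_2 ≅ Z^12.

The boundary map ∂_1: C_1 → C_0 sends each edge [p,q] (with p < q) to q − p. For instance
  ∂[1,3] = [3] − [1].
As a 7×18 matrix over Z this has rank 6, with invariant factors (1,1,1,1,1,1).

The boundary map ∂_2: C_2 → C_1 acts by ∂[p,q,r] = [q,r] − [p,r] + [p,q]. For instance
  ∂[1,3,7] = [3,7] − [1,7] + [1,3],
  ∂[2,4,7] = [4,7] − [2,7] + [2,4].
The 18×12 boundary matrix has rank 12 and Smith normal form diag(1,1,1,1,1,1,1,1,1,1,1,2).

Computing H_k = (kernel of ∂_k) / (image of ∂_{k+1}):

  H_0: rank C_0 − rank ∂_1 = 7 − 6 = 1, and the invariant factors of ∂_1 are all 1, so H_0 ≅ Z.
  H_1: rank ker ∂_1 − rank ∂_2 = (18 − 6) − 12 = 0, and ∂_2 has invariant factor 2 > 1, so H_1 ≅ Z/2.
  H_2: rank ker ∂_2 − rank ∂_3 = (12 − 12) − 0 = 0, and there is no ∂_3, so H_2 ≅ 0.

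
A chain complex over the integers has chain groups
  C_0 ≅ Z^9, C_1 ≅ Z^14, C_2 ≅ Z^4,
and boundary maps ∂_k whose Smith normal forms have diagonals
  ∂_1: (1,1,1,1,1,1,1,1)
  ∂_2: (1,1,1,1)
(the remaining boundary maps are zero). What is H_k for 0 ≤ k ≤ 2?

H_0: b_0 = 9 − 0 − 8 = 1; torsion from ∂_1 factors > 1: none. So H_0 ≅ Z.
H_1: b_1 = 14 − 8 − 4 = 2; torsion from ∂_2 factors > 1: none. So H_1 ≅ Z^2.
H_2: b_2 = 4 − 4 − 0 = 0; torsion from ∂_3 factors > 1: none. So H_2 ≅ 0.

H_0 ≅ Z,  H_1 ≅ Z^2,  H_2 = 0.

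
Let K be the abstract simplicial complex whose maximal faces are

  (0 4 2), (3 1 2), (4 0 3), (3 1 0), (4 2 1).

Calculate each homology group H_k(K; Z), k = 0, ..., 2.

H_0 = Z,  H_1 = Z,  H_2 = 0.

We work with the vertex ordering 0 < 1 < 2 < 3 < 4. The simplices of K, each written with vertices in increasing order, are:

  0-simplices (5): [0], [1], [2], [3], [4]
  1-simplices (10): [0,1], [0,2], [0,3], [0,4], [1,2], [1,3], [1,4], [2,3], [2,4], [3,4]
  2-simplices (5): [0,1,3], [0,2,4], [0,3,4], [1,2,3], [1,2,4]

Hence C_0 ≅ Z^5, C_1 ≅ Z^10, C_2 ≅ Z^5.

The boundary map ∂_1: C_1 → C_0 is given by ∂[p,q] = [q] − [p]. For instance
  ∂[3,4] = [4] − [3].
The resulting 5×10 matrix has rank 4, and its Smith normal form has invariant factors (1,1,1,1).

Boundary ∂_2: C_2 → C_1 acts by ∂[p,q,r] = [q,r] − [p,r] + [p,q]. For instance
  ∂[0,1,3] = [1,3] − [0,3] + [0,1],
  ∂[0,3,4] = [3,4] − [0,4] + [0,3].
As a 10×5 matrix over Z this has rank 5, with invariant factors (1,1,1,1,1).

Now H_k = ker ∂_k / im ∂_{k+1}, so:

  H_0: rank C_0 − rank ∂_1 = 5 − 4 = 1, and the invariant factors of ∂_1 are all 1, so H_0 = Z.
  H_1: rank ker ∂_1 − rank ∂_2 = (10 − 4) − 5 = 1, and the invariant factors of ∂_2 are all 1, so H_1 = Z.
  H_2: rank ker ∂_2 − rank ∂_3 = (5 − 5) − 0 = 0, and there is no ∂_3, so H_2 = 0.

(K is a triangulation of the Möbius band.)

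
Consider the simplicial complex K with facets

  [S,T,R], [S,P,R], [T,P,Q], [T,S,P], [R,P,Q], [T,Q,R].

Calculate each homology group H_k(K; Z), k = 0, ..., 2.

H_0 ≅ Z,  H_1 = 0,  H_2 ≅ Z.

Take the total order P < Q < R < S < T on the vertex set. Then K (dimension 2) consists of the simplices:

  0-simplices (5): P, Q, R, S, T
  1-simplices (9): PQ, PR, PS, PT, QR, QT, RS, RT, ST
  2-simplices (6): PQR, PQT, PRS, PST, QRT, RST

giving chain groups C_0 ≅ Z^5, C_1 ≅ Z^9, C_2 ≅ Z^6.

The boundary map ∂_1: C_1 → C_0 is given by ∂[p,q] = [q] − [p]. For instance
  ∂QT = T − Q.
This gives a 5×9 integer matrix of rank 4; reducing to Smith normal form yields diagonal entries (1,1,1,1).

∂_2: C_2 → C_1 sends each 2-simplex [p,q,r] to [q,r] − [p,r] + [p,q]. For instance
  ∂PQR = QR − PR + PQ,
  ∂PRS = RS − PS + PR.
As a 9×6 matrix over Z this has rank 5, with invariant factors (1,1,1,1,1).

Reading off H_k = ker ∂_k / im ∂_{k+1}:

  H_0: rank C_0 − rank ∂_1 = 5 − 4 = 1, and the invariant factors of ∂_1 are all 1, so H_0 ≅ Z.
  H_1: rank ker ∂_1 − rank ∂_2 = (9 − 4) − 5 = 0, and the invariant factors of ∂_2 are all 1, so H_1 ≅ 0.
  H_2: rank ker ∂_2 − rank ∂_3 = (6 − 5) − 0 = 1, and there is no ∂_3, so H_2 ≅ Z.

As a check, the Euler characteristic is 5 − 9 + 6 = 2, which agrees with 1 − 0 + 1 = 2.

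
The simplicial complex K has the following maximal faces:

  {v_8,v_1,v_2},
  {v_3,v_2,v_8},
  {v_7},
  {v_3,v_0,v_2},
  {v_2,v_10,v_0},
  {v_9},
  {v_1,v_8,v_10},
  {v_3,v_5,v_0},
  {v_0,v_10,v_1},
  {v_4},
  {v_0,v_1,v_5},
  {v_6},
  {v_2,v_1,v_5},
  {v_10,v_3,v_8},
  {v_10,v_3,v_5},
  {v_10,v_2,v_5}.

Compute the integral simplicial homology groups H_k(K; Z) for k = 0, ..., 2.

H_0 = Z^5,  H_1 = Z/2Z,  H_2 = 0.

We work with the vertex ordering v_0 < v_1 < v_2 < v_3 < v_4 < v_5 < v_6 < v_7 < v_8 < v_9 < v_10. The simplices of K, each written with vertices in increasing order, are:

  0-simplices (11): [v_0], [v_1], [v_2], [v_3], [v_4], [v_5], [v_6], [v_7], [v_8], [v_9], [v_10]
  1-simplices (18): (18 of them)
  2-simplices (12): (12 of them)

giving chain groups C_0 ≅ Z^11, C_1 ≅ Z^18, C_2 ≅ Z^12.

The boundary map ∂_1: C_1 → C_0 sends each edge [p,q] (with p < q) to q − p. For instance
  ∂[v_1,v_10] = [v_10] − [v_1].
The 11×18 boundary matrix has rank 6 and Smith normal form diag(1,1,1,1,1,1).

The boundary map ∂_2: C_2 → C_1 acts by ∂[p,q,r] = [q,r] − [p,r] + [p,q]. For instance
  ∂[v_0,v_2,v_3] = [v_2,v_3] − [v_0,v_3] + [v_0,v_2],
  ∂[v_2,v_3,v_8] = [v_3,v_8] − [v_2,v_8] + [v_2,v_3].
The 18×12 boundary matrix has rank 12 and Smith normal form diag(1,1,1,1,1,1,1,1,1,1,1,2).

Computing H_k = (kernel of ∂_k) / (image of ∂_{k+1}):

  H_0: rank C_0 − rank ∂_1 = 11 − 6 = 5, and the invariant factors of ∂_1 are all 1, so H_0 = Z^5.
  H_1: rank ker ∂_1 − rank ∂_2 = (18 − 6) − 12 = 0, and ∂_2 has invariant factor 2 > 1, so H_1 = Z/2Z.
  H_2: rank ker ∂_2 − rank ∂_3 = (12 − 12) − 0 = 0, and there is no ∂_3, so H_2 = 0.

As a check, the Euler characteristic is 11 − 18 + 12 = 5, which agrees with 5 − 0 + 0 = 5.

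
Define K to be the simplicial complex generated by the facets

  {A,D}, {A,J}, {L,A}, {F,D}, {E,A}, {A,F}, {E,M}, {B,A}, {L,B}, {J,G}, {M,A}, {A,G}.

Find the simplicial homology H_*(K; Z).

H_0 ≅ Z,  H_1 ≅ Z^4.

Take the total order A < B < D < E < F < G < J < L < M on the vertex set. Then K (dimension 1) consists of the simplices:

  0-simplices (9): A, B, D, E, F, G, J, L, M
  1-simplices (12): AB, AD, AE, AF, AG, AJ, AL, AM, BL, DF, EM, GJ

giving chain groups C_0 ≅ Z^9, C_1 ≅ Z^12.

Boundary ∂_1: C_1 → C_0 sends each edge [p,q] (with p < q) to q − p. For instance
  ∂AG = G − A.
The resulting 9×12 matrix has rank 8, and its Smith normal form has invariant factors (1,1,1,1,1,1,1,1).

From H_k ≅ ker(∂_k) / im(∂_{k+1}) we obtain:

  H_0: rank C_0 − rank ∂_1 = 9 − 8 = 1, and the invariant factors of ∂_1 are all 1, so H_0 ≅ Z.
  H_1: rank ker ∂_1 − rank ∂_2 = (12 − 8) − 0 = 4, and there is no ∂_2, so H_1 ≅ Z^4.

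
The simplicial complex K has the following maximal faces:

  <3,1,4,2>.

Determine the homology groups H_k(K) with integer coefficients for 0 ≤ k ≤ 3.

Order the vertices as 1 < 2 < 3 < 4. Listing each simplex with vertices in this order, K has dimension 3 with simplices:

  0-simplices (4): [1], [2], [3], [4]
  1-simplices (6): [1,2], [1,3], [1,4], [2,3], [2,4], [3,4]
  2-simplices (4): [1,2,3], [1,2,4], [1,3,4], [2,3,4]
  3-simplices (1): [1,2,3,4]

giving chain groups C_0 ≅ Z^4, C_1 ≅ Z^6, C_2 ≅ Z^4, C_3 ≅ Z^1.

The boundary map ∂_1: C_1 → C_0 sends each edge [p,q] (with p < q) to q − p. For instance
  ∂[2,3] = [3] − [2].
The 4×6 boundary matrix has rank 3 and Smith normal form diag(1,1,1).

∂_2: C_2 → C_1 maps a triangle to the signed sum of its edges. For instance
  ∂[1,2,4] = [2,4] − [1,4] + [1,2],
  ∂[1,2,3] = [2,3] − [1,3] + [1,2].
The 6×4 boundary matrix has rank 3 and Smith normal form diag(1,1,1).

∂_3: C_3 → C_2 sends each 3-simplex σ to the alternating sum Σ_i (−1)^i (σ with its i-th vertex removed). For instance
  ∂[1,2,3,4] = [2,3,4] − [1,3,4] + [1,2,4] − [1,2,3].
This gives a 4×1 integer matrix of rank 1; reducing to Smith normal form yields diagonal entries (1).

Reading off H_k = ker ∂_k / im ∂_{k+1}:

  H_0: rank C_0 − rank ∂_1 = 4 − 3 = 1, and the invariant factors of ∂_1 are all 1, so H_0 ≅ Z.
  H_1: rank ker ∂_1 − rank ∂_2 = (6 − 3) − 3 = 0, and the invariant factors of ∂_2 are all 1, so H_1 ≅ 0.
  H_2: rank ker ∂_2 − rank ∂_3 = (4 − 3) − 1 = 0, and the invariant factors of ∂_3 are all 1, so H_2 ≅ 0.
  H_3: rank ker ∂_3 − rank ∂_4 = (1 − 1) − 0 = 0, and there is no ∂_4, so H_3 ≅ 0.

(K is a triangulation of the 3-simplex.)

H_0 ≅ Z,  H_1 = 0,  H_2 = 0,  H_3 = 0.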